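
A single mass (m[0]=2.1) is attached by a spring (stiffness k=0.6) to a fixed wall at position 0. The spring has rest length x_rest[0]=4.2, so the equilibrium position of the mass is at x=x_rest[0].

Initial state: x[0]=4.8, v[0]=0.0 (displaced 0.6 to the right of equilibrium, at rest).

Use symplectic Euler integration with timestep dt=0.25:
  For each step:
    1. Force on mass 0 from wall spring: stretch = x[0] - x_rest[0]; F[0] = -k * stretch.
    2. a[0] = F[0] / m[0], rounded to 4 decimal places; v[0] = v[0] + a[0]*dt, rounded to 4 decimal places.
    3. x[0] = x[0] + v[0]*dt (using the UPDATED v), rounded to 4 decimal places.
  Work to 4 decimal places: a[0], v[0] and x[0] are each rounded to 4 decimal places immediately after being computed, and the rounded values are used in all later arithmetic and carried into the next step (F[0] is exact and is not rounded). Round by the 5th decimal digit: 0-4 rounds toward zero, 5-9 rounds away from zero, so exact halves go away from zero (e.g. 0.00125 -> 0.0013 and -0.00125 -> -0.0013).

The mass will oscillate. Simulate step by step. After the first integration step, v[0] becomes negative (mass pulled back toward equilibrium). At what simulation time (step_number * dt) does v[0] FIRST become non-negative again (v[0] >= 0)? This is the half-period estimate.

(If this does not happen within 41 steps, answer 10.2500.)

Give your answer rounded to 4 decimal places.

Answer: 6.0000

Derivation:
Step 0: x=[4.8000] v=[0.0000]
Step 1: x=[4.7893] v=[-0.0429]
Step 2: x=[4.7681] v=[-0.0850]
Step 3: x=[4.7367] v=[-0.1256]
Step 4: x=[4.6957] v=[-0.1639]
Step 5: x=[4.6459] v=[-0.1993]
Step 6: x=[4.5881] v=[-0.2312]
Step 7: x=[4.5234] v=[-0.2589]
Step 8: x=[4.4529] v=[-0.2820]
Step 9: x=[4.3779] v=[-0.3001]
Step 10: x=[4.2997] v=[-0.3128]
Step 11: x=[4.2197] v=[-0.3199]
Step 12: x=[4.1394] v=[-0.3213]
Step 13: x=[4.0602] v=[-0.3170]
Step 14: x=[3.9835] v=[-0.3070]
Step 15: x=[3.9106] v=[-0.2915]
Step 16: x=[3.8429] v=[-0.2708]
Step 17: x=[3.7816] v=[-0.2453]
Step 18: x=[3.7278] v=[-0.2154]
Step 19: x=[3.6824] v=[-0.1817]
Step 20: x=[3.6462] v=[-0.1447]
Step 21: x=[3.6199] v=[-0.1052]
Step 22: x=[3.6040] v=[-0.0638]
Step 23: x=[3.5987] v=[-0.0212]
Step 24: x=[3.6042] v=[0.0218]
First v>=0 after going negative at step 24, time=6.0000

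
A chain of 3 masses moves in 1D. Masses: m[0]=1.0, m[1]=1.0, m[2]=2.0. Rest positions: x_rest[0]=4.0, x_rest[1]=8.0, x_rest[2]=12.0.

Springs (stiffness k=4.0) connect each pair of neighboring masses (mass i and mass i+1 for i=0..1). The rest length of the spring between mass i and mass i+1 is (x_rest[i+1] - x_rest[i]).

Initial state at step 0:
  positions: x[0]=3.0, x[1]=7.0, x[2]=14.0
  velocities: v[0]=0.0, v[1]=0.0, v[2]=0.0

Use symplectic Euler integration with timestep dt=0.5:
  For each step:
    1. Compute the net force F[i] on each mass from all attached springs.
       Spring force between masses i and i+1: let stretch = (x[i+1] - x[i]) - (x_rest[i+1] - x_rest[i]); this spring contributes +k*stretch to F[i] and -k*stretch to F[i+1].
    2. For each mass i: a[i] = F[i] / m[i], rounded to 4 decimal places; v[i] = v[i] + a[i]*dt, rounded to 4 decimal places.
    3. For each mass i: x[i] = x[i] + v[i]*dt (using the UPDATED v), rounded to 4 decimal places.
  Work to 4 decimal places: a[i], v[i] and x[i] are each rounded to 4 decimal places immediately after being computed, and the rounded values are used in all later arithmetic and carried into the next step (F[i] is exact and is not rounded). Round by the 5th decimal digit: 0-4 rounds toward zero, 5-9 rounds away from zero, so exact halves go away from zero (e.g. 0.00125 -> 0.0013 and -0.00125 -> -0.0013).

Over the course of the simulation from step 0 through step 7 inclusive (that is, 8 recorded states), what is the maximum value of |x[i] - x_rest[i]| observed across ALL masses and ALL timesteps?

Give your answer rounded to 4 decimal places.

Step 0: x=[3.0000 7.0000 14.0000] v=[0.0000 0.0000 0.0000]
Step 1: x=[3.0000 10.0000 12.5000] v=[0.0000 6.0000 -3.0000]
Step 2: x=[6.0000 8.5000 11.7500] v=[6.0000 -3.0000 -1.5000]
Step 3: x=[7.5000 7.7500 11.3750] v=[3.0000 -1.5000 -0.7500]
Step 4: x=[5.2500 10.3750 11.1875] v=[-4.5000 5.2500 -0.3750]
Step 5: x=[4.1250 8.6875 12.5938] v=[-2.2500 -3.3750 2.8125]
Step 6: x=[3.5625 6.3438 14.0469] v=[-1.1250 -4.6874 2.9062]
Step 7: x=[1.7813 8.9219 13.6485] v=[-3.5624 5.1562 -0.7969]
Max displacement = 3.5000

Answer: 3.5000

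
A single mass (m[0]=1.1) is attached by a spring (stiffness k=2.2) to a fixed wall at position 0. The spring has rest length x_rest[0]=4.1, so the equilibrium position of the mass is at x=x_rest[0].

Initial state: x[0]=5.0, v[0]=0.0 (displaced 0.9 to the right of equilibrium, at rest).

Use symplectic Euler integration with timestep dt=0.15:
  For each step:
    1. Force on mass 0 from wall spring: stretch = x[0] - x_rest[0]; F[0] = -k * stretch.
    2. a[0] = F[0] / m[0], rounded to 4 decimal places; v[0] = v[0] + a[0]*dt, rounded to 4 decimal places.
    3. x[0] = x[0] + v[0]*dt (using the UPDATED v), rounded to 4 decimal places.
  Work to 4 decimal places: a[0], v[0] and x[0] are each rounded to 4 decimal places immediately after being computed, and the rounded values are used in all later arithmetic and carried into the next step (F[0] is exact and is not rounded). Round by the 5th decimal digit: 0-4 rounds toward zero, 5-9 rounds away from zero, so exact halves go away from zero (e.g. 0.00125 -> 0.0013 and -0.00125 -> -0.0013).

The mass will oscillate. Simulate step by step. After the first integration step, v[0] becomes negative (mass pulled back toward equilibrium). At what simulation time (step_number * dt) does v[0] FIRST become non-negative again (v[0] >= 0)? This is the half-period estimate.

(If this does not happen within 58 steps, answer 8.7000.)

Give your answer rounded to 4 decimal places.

Answer: 2.2500

Derivation:
Step 0: x=[5.0000] v=[0.0000]
Step 1: x=[4.9595] v=[-0.2700]
Step 2: x=[4.8803] v=[-0.5279]
Step 3: x=[4.7660] v=[-0.7620]
Step 4: x=[4.6217] v=[-0.9618]
Step 5: x=[4.4540] v=[-1.1183]
Step 6: x=[4.2703] v=[-1.2245]
Step 7: x=[4.0790] v=[-1.2756]
Step 8: x=[3.8886] v=[-1.2693]
Step 9: x=[3.7077] v=[-1.2059]
Step 10: x=[3.5445] v=[-1.0882]
Step 11: x=[3.4063] v=[-0.9216]
Step 12: x=[3.2993] v=[-0.7135]
Step 13: x=[3.2283] v=[-0.4733]
Step 14: x=[3.1965] v=[-0.2118]
Step 15: x=[3.2054] v=[0.0593]
First v>=0 after going negative at step 15, time=2.2500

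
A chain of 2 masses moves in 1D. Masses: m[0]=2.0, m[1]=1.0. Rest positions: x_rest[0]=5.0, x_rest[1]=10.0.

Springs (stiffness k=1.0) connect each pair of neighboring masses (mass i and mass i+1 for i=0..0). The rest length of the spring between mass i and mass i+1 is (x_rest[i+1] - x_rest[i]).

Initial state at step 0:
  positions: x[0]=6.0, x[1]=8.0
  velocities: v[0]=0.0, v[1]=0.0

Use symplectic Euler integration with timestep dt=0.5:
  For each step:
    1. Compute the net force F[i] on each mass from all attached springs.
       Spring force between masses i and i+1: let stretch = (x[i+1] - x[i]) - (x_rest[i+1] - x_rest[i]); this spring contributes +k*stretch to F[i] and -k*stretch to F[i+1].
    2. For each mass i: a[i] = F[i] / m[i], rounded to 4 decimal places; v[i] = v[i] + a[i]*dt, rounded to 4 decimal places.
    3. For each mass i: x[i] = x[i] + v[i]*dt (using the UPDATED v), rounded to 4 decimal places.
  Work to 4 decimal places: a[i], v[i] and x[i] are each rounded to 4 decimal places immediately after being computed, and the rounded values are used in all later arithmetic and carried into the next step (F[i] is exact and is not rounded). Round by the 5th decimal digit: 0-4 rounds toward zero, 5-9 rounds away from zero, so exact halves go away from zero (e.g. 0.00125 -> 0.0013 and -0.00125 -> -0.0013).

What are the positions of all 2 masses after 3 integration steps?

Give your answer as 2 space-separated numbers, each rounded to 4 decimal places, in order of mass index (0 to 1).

Answer: 4.4004 11.1993

Derivation:
Step 0: x=[6.0000 8.0000] v=[0.0000 0.0000]
Step 1: x=[5.6250 8.7500] v=[-0.7500 1.5000]
Step 2: x=[5.0156 9.9688] v=[-1.2188 2.4375]
Step 3: x=[4.4004 11.1993] v=[-1.2305 2.4609]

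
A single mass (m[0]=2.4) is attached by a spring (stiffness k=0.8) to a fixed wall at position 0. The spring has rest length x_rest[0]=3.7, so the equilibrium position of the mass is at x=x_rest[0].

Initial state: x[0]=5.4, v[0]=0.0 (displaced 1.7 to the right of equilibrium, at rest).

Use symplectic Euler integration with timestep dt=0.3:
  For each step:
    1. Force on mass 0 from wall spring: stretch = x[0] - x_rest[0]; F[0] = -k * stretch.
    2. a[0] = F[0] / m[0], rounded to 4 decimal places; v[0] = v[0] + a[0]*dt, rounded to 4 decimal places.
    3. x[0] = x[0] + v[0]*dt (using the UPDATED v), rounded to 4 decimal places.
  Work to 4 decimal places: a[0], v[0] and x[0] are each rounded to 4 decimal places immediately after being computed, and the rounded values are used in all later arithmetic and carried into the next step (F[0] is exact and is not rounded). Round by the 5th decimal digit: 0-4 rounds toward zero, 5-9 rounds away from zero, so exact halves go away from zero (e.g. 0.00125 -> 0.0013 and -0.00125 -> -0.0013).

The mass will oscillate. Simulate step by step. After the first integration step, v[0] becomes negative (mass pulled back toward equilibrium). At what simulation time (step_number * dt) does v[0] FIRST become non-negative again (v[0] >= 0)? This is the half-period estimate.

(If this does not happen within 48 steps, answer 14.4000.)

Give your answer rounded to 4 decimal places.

Step 0: x=[5.4000] v=[0.0000]
Step 1: x=[5.3490] v=[-0.1700]
Step 2: x=[5.2485] v=[-0.3349]
Step 3: x=[5.1016] v=[-0.4898]
Step 4: x=[4.9126] v=[-0.6300]
Step 5: x=[4.6872] v=[-0.7513]
Step 6: x=[4.4322] v=[-0.8500]
Step 7: x=[4.1552] v=[-0.9232]
Step 8: x=[3.8646] v=[-0.9687]
Step 9: x=[3.5690] v=[-0.9852]
Step 10: x=[3.2774] v=[-0.9721]
Step 11: x=[2.9985] v=[-0.9298]
Step 12: x=[2.7406] v=[-0.8597]
Step 13: x=[2.5115] v=[-0.7638]
Step 14: x=[2.3180] v=[-0.6449]
Step 15: x=[2.1660] v=[-0.5067]
Step 16: x=[2.0600] v=[-0.3533]
Step 17: x=[2.0032] v=[-0.1893]
Step 18: x=[1.9973] v=[-0.0196]
Step 19: x=[2.0425] v=[0.1507]
First v>=0 after going negative at step 19, time=5.7000

Answer: 5.7000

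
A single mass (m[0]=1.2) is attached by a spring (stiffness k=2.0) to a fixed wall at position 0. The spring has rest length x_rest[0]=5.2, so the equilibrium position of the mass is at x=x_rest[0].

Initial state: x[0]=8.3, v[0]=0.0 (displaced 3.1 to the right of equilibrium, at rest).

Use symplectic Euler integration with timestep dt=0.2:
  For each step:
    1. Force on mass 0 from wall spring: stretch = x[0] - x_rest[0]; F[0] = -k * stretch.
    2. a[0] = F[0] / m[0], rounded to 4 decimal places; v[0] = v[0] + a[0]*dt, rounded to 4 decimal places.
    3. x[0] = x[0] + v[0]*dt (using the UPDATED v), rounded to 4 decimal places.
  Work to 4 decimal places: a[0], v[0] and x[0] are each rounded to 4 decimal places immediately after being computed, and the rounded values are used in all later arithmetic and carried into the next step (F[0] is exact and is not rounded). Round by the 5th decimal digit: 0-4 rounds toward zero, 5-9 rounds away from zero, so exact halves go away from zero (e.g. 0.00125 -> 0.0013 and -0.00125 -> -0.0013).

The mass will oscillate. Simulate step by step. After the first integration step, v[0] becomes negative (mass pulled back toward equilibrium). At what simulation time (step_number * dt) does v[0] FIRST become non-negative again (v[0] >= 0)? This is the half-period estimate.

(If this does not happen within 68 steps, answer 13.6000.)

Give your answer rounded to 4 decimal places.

Step 0: x=[8.3000] v=[0.0000]
Step 1: x=[8.0933] v=[-1.0333]
Step 2: x=[7.6938] v=[-1.9977]
Step 3: x=[7.1280] v=[-2.8290]
Step 4: x=[6.4337] v=[-3.4717]
Step 5: x=[5.6571] v=[-3.8829]
Step 6: x=[4.8500] v=[-4.0353]
Step 7: x=[4.0663] v=[-3.9186]
Step 8: x=[3.3582] v=[-3.5407]
Step 9: x=[2.7728] v=[-2.9268]
Step 10: x=[2.3493] v=[-2.1177]
Step 11: x=[2.1158] v=[-1.1675]
Step 12: x=[2.0879] v=[-0.1394]
Step 13: x=[2.2675] v=[0.8980]
First v>=0 after going negative at step 13, time=2.6000

Answer: 2.6000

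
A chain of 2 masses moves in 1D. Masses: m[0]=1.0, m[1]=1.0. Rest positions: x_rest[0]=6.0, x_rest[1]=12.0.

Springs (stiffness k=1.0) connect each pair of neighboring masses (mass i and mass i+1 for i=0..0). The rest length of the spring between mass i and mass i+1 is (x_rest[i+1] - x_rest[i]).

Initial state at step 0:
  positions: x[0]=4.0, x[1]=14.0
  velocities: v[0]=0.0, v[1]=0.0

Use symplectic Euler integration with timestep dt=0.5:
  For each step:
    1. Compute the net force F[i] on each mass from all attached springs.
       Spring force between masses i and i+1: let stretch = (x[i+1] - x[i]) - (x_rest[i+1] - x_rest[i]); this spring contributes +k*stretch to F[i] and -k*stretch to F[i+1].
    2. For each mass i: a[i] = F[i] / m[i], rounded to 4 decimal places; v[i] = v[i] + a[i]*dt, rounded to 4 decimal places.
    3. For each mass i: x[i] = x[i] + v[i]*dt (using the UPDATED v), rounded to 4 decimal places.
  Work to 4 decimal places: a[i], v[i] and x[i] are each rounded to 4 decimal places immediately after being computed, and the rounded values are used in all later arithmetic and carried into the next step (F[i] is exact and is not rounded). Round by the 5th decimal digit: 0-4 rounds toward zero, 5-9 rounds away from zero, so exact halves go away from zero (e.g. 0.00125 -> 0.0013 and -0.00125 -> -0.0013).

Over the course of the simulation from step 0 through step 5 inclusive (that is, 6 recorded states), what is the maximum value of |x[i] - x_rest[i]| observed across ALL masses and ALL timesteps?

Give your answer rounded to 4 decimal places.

Answer: 2.1250

Derivation:
Step 0: x=[4.0000 14.0000] v=[0.0000 0.0000]
Step 1: x=[5.0000 13.0000] v=[2.0000 -2.0000]
Step 2: x=[6.5000 11.5000] v=[3.0000 -3.0000]
Step 3: x=[7.7500 10.2500] v=[2.5000 -2.5000]
Step 4: x=[8.1250 9.8750] v=[0.7500 -0.7500]
Step 5: x=[7.4375 10.5625] v=[-1.3750 1.3750]
Max displacement = 2.1250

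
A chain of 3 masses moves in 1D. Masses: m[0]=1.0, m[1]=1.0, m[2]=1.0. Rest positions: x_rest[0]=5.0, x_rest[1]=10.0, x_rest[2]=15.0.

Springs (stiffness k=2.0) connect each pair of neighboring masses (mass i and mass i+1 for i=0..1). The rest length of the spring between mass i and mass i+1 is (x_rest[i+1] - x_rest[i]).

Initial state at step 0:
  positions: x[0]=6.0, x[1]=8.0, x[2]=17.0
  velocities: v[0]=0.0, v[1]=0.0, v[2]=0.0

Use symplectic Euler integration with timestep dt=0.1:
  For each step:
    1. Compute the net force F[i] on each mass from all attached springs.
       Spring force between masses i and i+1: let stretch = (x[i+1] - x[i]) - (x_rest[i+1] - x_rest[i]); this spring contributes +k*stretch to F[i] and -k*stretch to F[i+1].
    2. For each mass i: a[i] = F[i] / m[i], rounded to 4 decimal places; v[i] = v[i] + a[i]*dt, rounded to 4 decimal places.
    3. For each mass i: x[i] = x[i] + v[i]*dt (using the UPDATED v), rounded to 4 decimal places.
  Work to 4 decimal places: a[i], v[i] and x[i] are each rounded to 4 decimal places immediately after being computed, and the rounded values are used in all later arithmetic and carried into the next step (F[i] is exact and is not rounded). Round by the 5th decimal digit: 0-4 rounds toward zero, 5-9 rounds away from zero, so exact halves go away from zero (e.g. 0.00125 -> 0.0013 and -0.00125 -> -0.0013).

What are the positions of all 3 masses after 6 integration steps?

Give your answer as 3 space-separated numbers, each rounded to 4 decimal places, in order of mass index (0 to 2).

Answer: 4.9998 10.3930 15.6072

Derivation:
Step 0: x=[6.0000 8.0000 17.0000] v=[0.0000 0.0000 0.0000]
Step 1: x=[5.9400 8.1400 16.9200] v=[-0.6000 1.4000 -0.8000]
Step 2: x=[5.8240 8.4116 16.7644] v=[-1.1600 2.7160 -1.5560]
Step 3: x=[5.6598 8.7985 16.5417] v=[-1.6425 3.8690 -2.2266]
Step 4: x=[5.4583 9.2775 16.2642] v=[-2.0148 4.7899 -2.7752]
Step 5: x=[5.2332 9.8198 15.9470] v=[-2.2510 5.4234 -3.1725]
Step 6: x=[4.9998 10.3930 15.6072] v=[-2.3337 5.7315 -3.3979]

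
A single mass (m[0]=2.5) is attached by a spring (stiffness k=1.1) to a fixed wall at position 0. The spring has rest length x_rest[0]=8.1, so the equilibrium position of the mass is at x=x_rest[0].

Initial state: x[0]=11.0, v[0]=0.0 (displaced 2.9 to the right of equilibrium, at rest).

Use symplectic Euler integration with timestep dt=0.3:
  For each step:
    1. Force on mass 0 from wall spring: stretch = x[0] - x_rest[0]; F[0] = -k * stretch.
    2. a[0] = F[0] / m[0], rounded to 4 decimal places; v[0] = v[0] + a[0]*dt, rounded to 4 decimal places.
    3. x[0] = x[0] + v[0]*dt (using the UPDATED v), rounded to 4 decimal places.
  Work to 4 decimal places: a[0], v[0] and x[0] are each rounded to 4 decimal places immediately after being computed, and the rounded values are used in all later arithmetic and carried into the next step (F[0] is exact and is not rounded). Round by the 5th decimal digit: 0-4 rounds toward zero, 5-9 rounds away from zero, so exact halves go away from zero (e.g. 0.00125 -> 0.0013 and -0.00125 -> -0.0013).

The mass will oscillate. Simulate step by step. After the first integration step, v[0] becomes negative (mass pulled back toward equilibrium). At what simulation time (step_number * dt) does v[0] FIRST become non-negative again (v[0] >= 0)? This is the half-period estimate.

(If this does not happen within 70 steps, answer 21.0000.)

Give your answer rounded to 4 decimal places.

Step 0: x=[11.0000] v=[0.0000]
Step 1: x=[10.8852] v=[-0.3828]
Step 2: x=[10.6601] v=[-0.7505]
Step 3: x=[10.3336] v=[-1.0884]
Step 4: x=[9.9186] v=[-1.3832]
Step 5: x=[9.4316] v=[-1.6233]
Step 6: x=[8.8919] v=[-1.7991]
Step 7: x=[8.3208] v=[-1.9036]
Step 8: x=[7.7410] v=[-1.9328]
Step 9: x=[7.1754] v=[-1.8854]
Step 10: x=[6.6464] v=[-1.7634]
Step 11: x=[6.1750] v=[-1.5715]
Step 12: x=[5.7798] v=[-1.3174]
Step 13: x=[5.4765] v=[-1.0111]
Step 14: x=[5.2771] v=[-0.6648]
Step 15: x=[5.1894] v=[-0.2922]
Step 16: x=[5.2170] v=[0.0920]
First v>=0 after going negative at step 16, time=4.8000

Answer: 4.8000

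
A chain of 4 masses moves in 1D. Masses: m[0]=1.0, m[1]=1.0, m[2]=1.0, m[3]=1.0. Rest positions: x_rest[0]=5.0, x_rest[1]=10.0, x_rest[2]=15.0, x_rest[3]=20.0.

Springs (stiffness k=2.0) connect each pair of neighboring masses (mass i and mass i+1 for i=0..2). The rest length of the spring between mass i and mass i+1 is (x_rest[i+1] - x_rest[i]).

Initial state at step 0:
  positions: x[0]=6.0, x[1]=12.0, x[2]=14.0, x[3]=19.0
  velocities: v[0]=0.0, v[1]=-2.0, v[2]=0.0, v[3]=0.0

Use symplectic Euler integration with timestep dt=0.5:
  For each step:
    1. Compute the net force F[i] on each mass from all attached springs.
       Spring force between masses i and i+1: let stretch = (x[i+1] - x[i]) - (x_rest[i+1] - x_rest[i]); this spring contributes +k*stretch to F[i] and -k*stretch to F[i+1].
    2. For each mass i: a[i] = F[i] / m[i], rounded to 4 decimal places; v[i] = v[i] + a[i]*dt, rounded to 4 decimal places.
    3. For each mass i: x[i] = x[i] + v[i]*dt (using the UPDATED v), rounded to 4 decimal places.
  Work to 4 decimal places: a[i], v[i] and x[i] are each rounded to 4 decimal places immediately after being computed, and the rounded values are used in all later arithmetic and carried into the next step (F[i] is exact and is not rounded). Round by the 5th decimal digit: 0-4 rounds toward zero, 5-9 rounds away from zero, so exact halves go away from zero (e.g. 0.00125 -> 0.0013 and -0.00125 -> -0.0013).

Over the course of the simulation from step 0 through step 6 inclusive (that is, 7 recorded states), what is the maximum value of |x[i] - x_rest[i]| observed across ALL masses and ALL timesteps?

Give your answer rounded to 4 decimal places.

Step 0: x=[6.0000 12.0000 14.0000 19.0000] v=[0.0000 -2.0000 0.0000 0.0000]
Step 1: x=[6.5000 9.0000 15.5000 19.0000] v=[1.0000 -6.0000 3.0000 0.0000]
Step 2: x=[5.7500 8.0000 15.5000 19.7500] v=[-1.5000 -2.0000 0.0000 1.5000]
Step 3: x=[3.6250 9.6250 13.8750 20.8750] v=[-4.2500 3.2500 -3.2500 2.2500]
Step 4: x=[2.0000 10.3750 13.6250 21.0000] v=[-3.2500 1.5000 -0.5000 0.2500]
Step 5: x=[2.0625 8.5625 15.4375 19.9375] v=[0.1250 -3.6250 3.6250 -2.1250]
Step 6: x=[2.8750 6.9375 16.0625 19.1250] v=[1.6250 -3.2500 1.2500 -1.6250]
Max displacement = 3.0625

Answer: 3.0625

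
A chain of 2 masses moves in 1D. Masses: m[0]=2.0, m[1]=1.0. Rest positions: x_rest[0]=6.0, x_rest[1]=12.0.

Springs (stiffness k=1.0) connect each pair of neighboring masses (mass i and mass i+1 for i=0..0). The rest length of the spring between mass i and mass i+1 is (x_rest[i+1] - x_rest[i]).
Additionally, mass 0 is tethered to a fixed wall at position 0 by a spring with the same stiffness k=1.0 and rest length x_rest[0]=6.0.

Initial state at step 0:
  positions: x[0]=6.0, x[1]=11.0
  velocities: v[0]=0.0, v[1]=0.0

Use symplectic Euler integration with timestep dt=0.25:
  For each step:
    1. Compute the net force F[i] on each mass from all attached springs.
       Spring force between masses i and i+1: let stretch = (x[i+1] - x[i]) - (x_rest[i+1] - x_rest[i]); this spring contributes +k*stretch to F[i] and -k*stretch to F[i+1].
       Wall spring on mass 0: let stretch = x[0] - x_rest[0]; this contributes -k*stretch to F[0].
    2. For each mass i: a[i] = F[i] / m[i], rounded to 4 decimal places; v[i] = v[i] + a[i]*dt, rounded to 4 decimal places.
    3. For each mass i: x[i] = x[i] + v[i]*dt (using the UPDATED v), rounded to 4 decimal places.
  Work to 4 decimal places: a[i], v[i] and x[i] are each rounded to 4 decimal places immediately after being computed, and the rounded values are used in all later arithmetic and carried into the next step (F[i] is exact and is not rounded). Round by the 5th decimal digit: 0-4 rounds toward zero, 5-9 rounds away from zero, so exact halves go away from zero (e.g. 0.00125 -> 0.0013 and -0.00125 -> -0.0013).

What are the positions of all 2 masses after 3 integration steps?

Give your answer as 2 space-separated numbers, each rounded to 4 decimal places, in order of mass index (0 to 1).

Answer: 5.8316 11.3464

Derivation:
Step 0: x=[6.0000 11.0000] v=[0.0000 0.0000]
Step 1: x=[5.9688 11.0625] v=[-0.1250 0.2500]
Step 2: x=[5.9102 11.1817] v=[-0.2344 0.4766]
Step 3: x=[5.8316 11.3464] v=[-0.3143 0.6587]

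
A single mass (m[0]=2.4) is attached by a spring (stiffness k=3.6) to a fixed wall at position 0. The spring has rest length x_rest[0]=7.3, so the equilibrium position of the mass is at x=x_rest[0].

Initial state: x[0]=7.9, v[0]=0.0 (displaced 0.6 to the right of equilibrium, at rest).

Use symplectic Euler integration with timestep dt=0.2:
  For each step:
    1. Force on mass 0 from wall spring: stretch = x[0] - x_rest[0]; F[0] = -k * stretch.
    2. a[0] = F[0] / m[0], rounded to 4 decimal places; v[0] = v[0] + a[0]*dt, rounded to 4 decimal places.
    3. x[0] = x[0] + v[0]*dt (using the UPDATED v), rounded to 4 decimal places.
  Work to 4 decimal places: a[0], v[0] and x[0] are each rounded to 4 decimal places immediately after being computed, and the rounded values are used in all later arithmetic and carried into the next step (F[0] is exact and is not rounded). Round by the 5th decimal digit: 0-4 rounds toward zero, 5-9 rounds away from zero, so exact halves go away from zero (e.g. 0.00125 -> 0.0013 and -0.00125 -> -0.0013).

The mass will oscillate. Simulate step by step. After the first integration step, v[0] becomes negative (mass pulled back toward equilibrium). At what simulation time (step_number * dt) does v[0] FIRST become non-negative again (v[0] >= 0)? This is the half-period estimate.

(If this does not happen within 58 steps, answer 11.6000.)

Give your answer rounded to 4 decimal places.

Step 0: x=[7.9000] v=[0.0000]
Step 1: x=[7.8640] v=[-0.1800]
Step 2: x=[7.7942] v=[-0.3492]
Step 3: x=[7.6947] v=[-0.4975]
Step 4: x=[7.5715] v=[-0.6159]
Step 5: x=[7.4320] v=[-0.6974]
Step 6: x=[7.2846] v=[-0.7370]
Step 7: x=[7.1381] v=[-0.7324]
Step 8: x=[7.0013] v=[-0.6838]
Step 9: x=[6.8825] v=[-0.5942]
Step 10: x=[6.7887] v=[-0.4689]
Step 11: x=[6.7256] v=[-0.3155]
Step 12: x=[6.6970] v=[-0.1432]
Step 13: x=[6.7045] v=[0.0377]
First v>=0 after going negative at step 13, time=2.6000

Answer: 2.6000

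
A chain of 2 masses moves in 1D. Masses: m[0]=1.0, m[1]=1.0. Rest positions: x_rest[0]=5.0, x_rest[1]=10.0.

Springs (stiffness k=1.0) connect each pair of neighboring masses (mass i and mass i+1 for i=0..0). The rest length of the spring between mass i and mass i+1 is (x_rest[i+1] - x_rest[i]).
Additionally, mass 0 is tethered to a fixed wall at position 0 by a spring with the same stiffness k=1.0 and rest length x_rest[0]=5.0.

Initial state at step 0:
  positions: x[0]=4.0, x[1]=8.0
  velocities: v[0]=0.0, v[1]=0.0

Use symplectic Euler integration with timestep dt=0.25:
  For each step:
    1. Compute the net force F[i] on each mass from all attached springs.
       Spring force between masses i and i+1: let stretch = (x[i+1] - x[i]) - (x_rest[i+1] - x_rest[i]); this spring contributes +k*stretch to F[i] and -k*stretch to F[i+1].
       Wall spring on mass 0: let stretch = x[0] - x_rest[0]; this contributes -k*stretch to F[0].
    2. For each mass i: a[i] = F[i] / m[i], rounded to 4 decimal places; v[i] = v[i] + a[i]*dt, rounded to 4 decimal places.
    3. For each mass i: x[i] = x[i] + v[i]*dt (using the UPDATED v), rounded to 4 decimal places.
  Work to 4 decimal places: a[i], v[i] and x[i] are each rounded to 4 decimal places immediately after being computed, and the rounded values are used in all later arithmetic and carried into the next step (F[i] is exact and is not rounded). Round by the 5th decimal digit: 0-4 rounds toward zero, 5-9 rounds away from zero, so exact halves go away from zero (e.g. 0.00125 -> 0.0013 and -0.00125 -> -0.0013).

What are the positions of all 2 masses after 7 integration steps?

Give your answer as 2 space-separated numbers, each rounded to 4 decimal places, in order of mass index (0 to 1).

Answer: 4.3573 9.3487

Derivation:
Step 0: x=[4.0000 8.0000] v=[0.0000 0.0000]
Step 1: x=[4.0000 8.0625] v=[0.0000 0.2500]
Step 2: x=[4.0039 8.1836] v=[0.0156 0.4844]
Step 3: x=[4.0188 8.3560] v=[0.0596 0.6895]
Step 4: x=[4.0536 8.5698] v=[0.1392 0.8552]
Step 5: x=[4.1173 8.8139] v=[0.2549 0.9762]
Step 6: x=[4.2172 9.0769] v=[0.3997 1.0521]
Step 7: x=[4.3573 9.3487] v=[0.5603 1.0872]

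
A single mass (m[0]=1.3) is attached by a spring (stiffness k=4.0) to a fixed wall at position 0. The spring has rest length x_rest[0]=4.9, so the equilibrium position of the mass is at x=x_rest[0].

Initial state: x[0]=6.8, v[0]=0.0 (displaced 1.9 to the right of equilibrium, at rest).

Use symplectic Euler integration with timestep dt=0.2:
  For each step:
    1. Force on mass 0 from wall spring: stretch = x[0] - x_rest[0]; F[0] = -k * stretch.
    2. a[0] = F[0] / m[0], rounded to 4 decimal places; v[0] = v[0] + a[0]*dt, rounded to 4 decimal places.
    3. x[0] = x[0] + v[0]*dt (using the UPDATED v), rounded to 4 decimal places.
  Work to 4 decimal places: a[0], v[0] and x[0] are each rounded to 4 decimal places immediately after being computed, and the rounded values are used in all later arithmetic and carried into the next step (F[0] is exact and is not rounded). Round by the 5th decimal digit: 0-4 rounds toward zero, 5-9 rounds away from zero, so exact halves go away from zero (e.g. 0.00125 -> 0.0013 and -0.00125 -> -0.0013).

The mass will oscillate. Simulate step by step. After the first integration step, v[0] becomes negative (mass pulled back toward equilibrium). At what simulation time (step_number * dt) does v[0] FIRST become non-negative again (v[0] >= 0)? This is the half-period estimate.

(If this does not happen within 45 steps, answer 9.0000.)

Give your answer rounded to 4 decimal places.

Answer: 1.8000

Derivation:
Step 0: x=[6.8000] v=[0.0000]
Step 1: x=[6.5662] v=[-1.1692]
Step 2: x=[6.1273] v=[-2.1946]
Step 3: x=[5.5373] v=[-2.9499]
Step 4: x=[4.8689] v=[-3.3421]
Step 5: x=[4.2043] v=[-3.3230]
Step 6: x=[3.6253] v=[-2.8949]
Step 7: x=[3.2032] v=[-2.1105]
Step 8: x=[2.9899] v=[-1.0663]
Step 9: x=[3.0117] v=[0.1091]
First v>=0 after going negative at step 9, time=1.8000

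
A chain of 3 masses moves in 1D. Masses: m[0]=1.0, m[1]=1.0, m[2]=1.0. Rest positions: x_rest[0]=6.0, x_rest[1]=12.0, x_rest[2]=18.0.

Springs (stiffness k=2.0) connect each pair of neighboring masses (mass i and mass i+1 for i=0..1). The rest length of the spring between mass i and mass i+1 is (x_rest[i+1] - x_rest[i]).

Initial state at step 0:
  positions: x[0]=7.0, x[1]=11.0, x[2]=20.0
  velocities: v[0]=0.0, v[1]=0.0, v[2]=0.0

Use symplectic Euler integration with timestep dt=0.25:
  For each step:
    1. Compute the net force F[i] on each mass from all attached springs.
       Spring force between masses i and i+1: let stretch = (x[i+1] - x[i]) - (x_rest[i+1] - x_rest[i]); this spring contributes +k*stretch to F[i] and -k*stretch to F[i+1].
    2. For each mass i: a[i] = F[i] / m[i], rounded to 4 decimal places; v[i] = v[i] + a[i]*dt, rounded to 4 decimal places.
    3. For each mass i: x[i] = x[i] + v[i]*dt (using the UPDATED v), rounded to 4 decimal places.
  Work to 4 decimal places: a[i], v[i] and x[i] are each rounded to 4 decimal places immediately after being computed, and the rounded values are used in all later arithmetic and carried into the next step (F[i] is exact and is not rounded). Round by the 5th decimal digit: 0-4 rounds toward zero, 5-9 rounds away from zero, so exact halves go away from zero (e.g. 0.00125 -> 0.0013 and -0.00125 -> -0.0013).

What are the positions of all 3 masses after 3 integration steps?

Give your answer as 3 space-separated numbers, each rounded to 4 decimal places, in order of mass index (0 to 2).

Answer: 6.0039 13.6660 18.3301

Derivation:
Step 0: x=[7.0000 11.0000 20.0000] v=[0.0000 0.0000 0.0000]
Step 1: x=[6.7500 11.6250 19.6250] v=[-1.0000 2.5000 -1.5000]
Step 2: x=[6.3594 12.6406 19.0000] v=[-1.5625 4.0625 -2.5000]
Step 3: x=[6.0039 13.6660 18.3301] v=[-1.4219 4.1016 -2.6797]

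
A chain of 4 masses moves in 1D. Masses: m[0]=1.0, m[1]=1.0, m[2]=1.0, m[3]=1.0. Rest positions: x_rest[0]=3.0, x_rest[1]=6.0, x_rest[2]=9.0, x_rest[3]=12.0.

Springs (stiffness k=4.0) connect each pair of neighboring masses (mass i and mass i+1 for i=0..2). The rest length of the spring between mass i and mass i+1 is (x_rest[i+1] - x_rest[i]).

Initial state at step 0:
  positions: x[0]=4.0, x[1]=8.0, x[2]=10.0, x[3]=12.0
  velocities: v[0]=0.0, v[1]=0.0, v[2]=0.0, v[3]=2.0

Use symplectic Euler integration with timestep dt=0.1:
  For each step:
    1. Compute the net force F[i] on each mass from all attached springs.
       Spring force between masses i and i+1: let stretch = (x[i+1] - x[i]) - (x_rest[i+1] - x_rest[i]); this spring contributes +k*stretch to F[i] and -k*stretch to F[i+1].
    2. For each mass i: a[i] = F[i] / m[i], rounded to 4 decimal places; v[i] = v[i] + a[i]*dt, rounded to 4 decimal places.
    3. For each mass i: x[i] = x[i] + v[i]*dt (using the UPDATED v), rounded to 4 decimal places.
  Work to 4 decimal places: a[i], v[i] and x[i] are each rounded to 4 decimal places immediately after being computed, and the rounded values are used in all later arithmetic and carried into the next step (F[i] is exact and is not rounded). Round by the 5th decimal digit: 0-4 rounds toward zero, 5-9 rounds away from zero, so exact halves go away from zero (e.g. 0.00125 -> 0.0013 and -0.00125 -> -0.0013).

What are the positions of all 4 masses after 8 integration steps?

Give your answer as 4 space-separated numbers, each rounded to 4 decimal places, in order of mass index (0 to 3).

Answer: 4.6461 6.4971 10.2763 14.1804

Derivation:
Step 0: x=[4.0000 8.0000 10.0000 12.0000] v=[0.0000 0.0000 0.0000 2.0000]
Step 1: x=[4.0400 7.9200 10.0000 12.2400] v=[0.4000 -0.8000 0.0000 2.4000]
Step 2: x=[4.1152 7.7680 10.0064 12.5104] v=[0.7520 -1.5200 0.0640 2.7040]
Step 3: x=[4.2165 7.5594 10.0234 12.8006] v=[1.0131 -2.0858 0.1702 2.9024]
Step 4: x=[4.3315 7.3157 10.0530 13.0998] v=[1.1503 -2.4374 0.2955 2.9915]
Step 5: x=[4.4459 7.0621 10.0949 13.3971] v=[1.1440 -2.5362 0.4193 2.9728]
Step 6: x=[4.5450 6.8251 10.1476 13.6823] v=[0.9905 -2.3696 0.5271 2.8519]
Step 7: x=[4.6153 6.6298 10.2088 13.9461] v=[0.7025 -1.9526 0.6120 2.6380]
Step 8: x=[4.6461 6.4971 10.2763 14.1804] v=[0.3083 -1.3268 0.6753 2.3431]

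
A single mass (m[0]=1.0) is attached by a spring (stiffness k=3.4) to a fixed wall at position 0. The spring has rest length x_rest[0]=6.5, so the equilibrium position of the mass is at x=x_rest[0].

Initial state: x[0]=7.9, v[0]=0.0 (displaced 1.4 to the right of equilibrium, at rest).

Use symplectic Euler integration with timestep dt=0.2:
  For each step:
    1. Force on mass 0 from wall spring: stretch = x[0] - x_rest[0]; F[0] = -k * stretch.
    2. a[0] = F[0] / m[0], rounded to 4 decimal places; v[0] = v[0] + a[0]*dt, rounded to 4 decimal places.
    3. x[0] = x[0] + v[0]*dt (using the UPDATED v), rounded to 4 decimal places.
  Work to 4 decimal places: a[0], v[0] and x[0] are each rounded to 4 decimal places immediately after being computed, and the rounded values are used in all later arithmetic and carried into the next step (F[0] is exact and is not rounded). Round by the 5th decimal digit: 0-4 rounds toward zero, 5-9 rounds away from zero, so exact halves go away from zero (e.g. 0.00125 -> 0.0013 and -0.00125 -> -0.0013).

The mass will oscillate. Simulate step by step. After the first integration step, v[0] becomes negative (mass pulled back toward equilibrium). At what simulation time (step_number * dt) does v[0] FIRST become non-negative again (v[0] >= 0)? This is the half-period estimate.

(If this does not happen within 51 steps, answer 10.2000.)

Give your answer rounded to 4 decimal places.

Step 0: x=[7.9000] v=[0.0000]
Step 1: x=[7.7096] v=[-0.9520]
Step 2: x=[7.3547] v=[-1.7745]
Step 3: x=[6.8836] v=[-2.3557]
Step 4: x=[6.3603] v=[-2.6165]
Step 5: x=[5.8560] v=[-2.5215]
Step 6: x=[5.4393] v=[-2.0836]
Step 7: x=[5.1668] v=[-1.3623]
Step 8: x=[5.0757] v=[-0.4557]
Step 9: x=[5.1783] v=[0.5128]
First v>=0 after going negative at step 9, time=1.8000

Answer: 1.8000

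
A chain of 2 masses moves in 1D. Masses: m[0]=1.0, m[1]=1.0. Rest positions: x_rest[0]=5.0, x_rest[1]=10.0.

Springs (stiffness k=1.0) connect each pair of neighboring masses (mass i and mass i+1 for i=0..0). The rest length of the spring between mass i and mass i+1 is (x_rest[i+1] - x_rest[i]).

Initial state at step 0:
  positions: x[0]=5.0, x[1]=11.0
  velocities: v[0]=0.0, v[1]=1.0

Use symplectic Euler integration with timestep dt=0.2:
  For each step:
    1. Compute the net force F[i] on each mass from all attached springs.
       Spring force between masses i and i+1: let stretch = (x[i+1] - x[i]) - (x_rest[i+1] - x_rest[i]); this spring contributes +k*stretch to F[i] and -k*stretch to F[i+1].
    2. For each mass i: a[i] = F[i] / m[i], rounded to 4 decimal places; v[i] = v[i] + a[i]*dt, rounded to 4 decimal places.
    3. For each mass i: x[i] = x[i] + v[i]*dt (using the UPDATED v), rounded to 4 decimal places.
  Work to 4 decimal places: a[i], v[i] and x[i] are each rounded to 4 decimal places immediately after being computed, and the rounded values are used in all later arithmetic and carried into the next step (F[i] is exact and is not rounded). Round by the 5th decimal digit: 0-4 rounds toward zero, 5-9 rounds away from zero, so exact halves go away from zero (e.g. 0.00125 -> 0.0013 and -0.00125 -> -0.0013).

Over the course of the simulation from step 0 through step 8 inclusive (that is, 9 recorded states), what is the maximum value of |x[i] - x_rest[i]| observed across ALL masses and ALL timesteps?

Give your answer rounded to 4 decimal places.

Answer: 1.4034

Derivation:
Step 0: x=[5.0000 11.0000] v=[0.0000 1.0000]
Step 1: x=[5.0400 11.1600] v=[0.2000 0.8000]
Step 2: x=[5.1248 11.2752] v=[0.4240 0.5760]
Step 3: x=[5.2556 11.3444] v=[0.6541 0.3459]
Step 4: x=[5.4300 11.3700] v=[0.8719 0.1281]
Step 5: x=[5.6420 11.3580] v=[1.0599 -0.0599]
Step 6: x=[5.8826 11.3174] v=[1.2031 -0.2031]
Step 7: x=[6.1406 11.2594] v=[1.2901 -0.2901]
Step 8: x=[6.4034 11.1966] v=[1.3139 -0.3139]
Max displacement = 1.4034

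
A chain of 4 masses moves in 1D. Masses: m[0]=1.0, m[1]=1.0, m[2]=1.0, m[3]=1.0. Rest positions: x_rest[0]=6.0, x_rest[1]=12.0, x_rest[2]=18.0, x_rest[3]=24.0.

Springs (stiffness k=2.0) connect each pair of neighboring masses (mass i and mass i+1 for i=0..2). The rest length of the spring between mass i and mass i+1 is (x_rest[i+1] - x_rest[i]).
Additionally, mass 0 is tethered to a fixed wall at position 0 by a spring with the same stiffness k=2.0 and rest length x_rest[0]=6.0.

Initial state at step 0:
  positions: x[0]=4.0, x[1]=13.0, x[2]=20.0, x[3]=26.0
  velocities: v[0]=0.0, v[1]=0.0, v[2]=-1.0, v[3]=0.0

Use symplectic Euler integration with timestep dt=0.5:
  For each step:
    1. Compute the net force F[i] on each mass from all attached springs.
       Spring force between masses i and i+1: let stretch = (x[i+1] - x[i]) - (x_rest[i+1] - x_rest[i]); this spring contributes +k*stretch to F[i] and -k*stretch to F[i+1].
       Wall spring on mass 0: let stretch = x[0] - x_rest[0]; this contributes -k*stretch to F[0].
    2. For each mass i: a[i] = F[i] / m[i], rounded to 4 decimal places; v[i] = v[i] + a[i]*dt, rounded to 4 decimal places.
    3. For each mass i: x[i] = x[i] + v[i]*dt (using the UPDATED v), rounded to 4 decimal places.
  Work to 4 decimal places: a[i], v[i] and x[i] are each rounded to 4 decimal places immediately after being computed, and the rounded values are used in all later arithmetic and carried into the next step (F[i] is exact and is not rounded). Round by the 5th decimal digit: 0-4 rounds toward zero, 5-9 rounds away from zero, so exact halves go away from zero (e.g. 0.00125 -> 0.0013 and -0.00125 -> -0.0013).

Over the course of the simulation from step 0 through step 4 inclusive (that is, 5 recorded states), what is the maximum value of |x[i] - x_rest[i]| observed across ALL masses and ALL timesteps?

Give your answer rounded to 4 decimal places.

Step 0: x=[4.0000 13.0000 20.0000 26.0000] v=[0.0000 0.0000 -1.0000 0.0000]
Step 1: x=[6.5000 12.0000 19.0000 26.0000] v=[5.0000 -2.0000 -2.0000 0.0000]
Step 2: x=[8.5000 11.7500 18.0000 25.5000] v=[4.0000 -0.5000 -2.0000 -1.0000]
Step 3: x=[7.8750 13.0000 17.6250 24.2500] v=[-1.2500 2.5000 -0.7500 -2.5000]
Step 4: x=[5.8750 14.0000 18.2500 22.6875] v=[-4.0000 2.0000 1.2500 -3.1250]
Max displacement = 2.5000

Answer: 2.5000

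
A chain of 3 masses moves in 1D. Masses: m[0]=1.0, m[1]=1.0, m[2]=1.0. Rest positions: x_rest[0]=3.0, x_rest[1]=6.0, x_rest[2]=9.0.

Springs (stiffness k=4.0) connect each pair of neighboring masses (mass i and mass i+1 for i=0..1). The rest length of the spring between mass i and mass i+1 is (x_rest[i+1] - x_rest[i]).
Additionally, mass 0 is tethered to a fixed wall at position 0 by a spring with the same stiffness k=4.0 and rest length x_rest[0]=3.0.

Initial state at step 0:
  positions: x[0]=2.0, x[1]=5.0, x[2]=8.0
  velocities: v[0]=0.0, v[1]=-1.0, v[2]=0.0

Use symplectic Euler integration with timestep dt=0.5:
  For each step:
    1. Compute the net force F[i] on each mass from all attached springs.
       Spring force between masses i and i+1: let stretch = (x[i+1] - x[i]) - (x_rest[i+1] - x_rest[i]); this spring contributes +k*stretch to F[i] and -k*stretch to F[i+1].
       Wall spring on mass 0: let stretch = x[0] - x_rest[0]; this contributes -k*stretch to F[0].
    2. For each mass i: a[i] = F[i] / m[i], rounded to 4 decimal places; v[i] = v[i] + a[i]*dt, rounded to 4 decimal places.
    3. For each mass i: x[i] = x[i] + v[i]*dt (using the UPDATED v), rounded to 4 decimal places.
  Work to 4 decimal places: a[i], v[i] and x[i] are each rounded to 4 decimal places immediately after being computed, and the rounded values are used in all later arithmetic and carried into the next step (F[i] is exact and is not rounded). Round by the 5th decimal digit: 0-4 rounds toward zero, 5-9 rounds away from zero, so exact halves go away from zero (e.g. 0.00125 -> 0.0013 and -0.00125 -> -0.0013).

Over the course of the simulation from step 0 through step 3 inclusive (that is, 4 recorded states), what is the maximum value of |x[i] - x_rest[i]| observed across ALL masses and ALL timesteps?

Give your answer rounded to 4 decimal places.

Step 0: x=[2.0000 5.0000 8.0000] v=[0.0000 -1.0000 0.0000]
Step 1: x=[3.0000 4.5000 8.0000] v=[2.0000 -1.0000 0.0000]
Step 2: x=[2.5000 6.0000 7.5000] v=[-1.0000 3.0000 -1.0000]
Step 3: x=[3.0000 5.5000 8.5000] v=[1.0000 -1.0000 2.0000]
Max displacement = 1.5000

Answer: 1.5000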